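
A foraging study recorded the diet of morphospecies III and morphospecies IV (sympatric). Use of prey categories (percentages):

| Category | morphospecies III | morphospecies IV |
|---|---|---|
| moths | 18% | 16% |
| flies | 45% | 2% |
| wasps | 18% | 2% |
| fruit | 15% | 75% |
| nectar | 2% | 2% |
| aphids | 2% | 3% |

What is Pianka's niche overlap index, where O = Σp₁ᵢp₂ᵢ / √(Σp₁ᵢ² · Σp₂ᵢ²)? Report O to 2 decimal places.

Convert percentages to proportions (divide by 100).
Σ p₁ᵢp₂ᵢ = 0.0288 + 0.0090 + 0.0036 + 0.1125 + 0.0004 + 0.0006 = 0.1549
Σp_1ᵢ² = 0.18² + 0.45² + 0.18² + 0.15² + 0.02² + 0.02² = 0.0324 + 0.2025 + 0.0324 + 0.0225 + 0.0004 + 0.0004 = 0.2906
Σp_2ᵢ² = 0.16² + 0.02² + 0.02² + 0.75² + 0.02² + 0.03² = 0.0256 + 0.0004 + 0.0004 + 0.5625 + 0.0004 + 0.0009 = 0.5902
O = 0.1549 / √(0.2906 × 0.5902) = 0.1549 / 0.41414 = 0.3740

0.37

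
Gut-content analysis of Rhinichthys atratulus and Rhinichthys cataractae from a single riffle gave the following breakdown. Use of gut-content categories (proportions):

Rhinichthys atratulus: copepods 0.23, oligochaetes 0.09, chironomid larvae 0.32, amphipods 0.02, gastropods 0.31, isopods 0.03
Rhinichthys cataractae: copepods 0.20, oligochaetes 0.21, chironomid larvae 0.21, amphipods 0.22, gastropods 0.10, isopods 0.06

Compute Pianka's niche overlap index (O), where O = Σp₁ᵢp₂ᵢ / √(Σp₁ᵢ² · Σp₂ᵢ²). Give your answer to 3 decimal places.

0.760

Σ p₁ᵢp₂ᵢ = 0.0460 + 0.0189 + 0.0672 + 0.0044 + 0.0310 + 0.0018 = 0.1693
Σp_1ᵢ² = 0.23² + 0.09² + 0.32² + 0.02² + 0.31² + 0.03² = 0.0529 + 0.0081 + 0.1024 + 0.0004 + 0.0961 + 0.0009 = 0.2608
Σp_2ᵢ² = 0.20² + 0.21² + 0.21² + 0.22² + 0.10² + 0.06² = 0.0400 + 0.0441 + 0.0441 + 0.0484 + 0.0100 + 0.0036 = 0.1902
O = 0.1693 / √(0.2608 × 0.1902) = 0.1693 / 0.222720 = 0.76015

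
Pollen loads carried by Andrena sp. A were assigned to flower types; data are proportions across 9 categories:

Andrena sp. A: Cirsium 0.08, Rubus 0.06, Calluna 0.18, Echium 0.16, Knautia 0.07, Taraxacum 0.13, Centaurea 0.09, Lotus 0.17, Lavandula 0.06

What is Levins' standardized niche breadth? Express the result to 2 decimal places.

Σpᵢ² = 0.08² + 0.06² + 0.18² + 0.16² + 0.07² + 0.13² + 0.09² + 0.17² + 0.06² = 0.0064 + 0.0036 + 0.0324 + 0.0256 + 0.0049 + 0.0169 + 0.0081 + 0.0289 + 0.0036 = 0.1304
B = 1 / 0.1304 = 7.6687
Bₛ = (B − 1)/(n − 1) = (7.6687 − 1)/(9 − 1) = 6.6687/8 = 0.8336

0.83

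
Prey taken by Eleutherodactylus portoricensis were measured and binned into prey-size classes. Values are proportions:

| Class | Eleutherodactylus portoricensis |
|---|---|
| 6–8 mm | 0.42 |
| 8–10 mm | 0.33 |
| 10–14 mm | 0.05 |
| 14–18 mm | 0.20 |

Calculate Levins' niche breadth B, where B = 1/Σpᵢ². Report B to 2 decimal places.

3.05

Σpᵢ² = 0.42² + 0.33² + 0.05² + 0.20² = 0.1764 + 0.1089 + 0.0025 + 0.0400 = 0.3278
B = 1 / 0.3278 = 3.0506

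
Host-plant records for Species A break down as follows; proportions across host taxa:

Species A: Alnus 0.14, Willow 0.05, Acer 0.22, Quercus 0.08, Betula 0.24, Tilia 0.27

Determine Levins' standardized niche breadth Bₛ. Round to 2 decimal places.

0.76

Σpᵢ² = 0.14² + 0.05² + 0.22² + 0.08² + 0.24² + 0.27² = 0.0196 + 0.0025 + 0.0484 + 0.0064 + 0.0576 + 0.0729 = 0.2074
B = 1 / 0.2074 = 4.8216
Bₛ = (B − 1)/(n − 1) = (4.8216 − 1)/(6 − 1) = 3.8216/5 = 0.7643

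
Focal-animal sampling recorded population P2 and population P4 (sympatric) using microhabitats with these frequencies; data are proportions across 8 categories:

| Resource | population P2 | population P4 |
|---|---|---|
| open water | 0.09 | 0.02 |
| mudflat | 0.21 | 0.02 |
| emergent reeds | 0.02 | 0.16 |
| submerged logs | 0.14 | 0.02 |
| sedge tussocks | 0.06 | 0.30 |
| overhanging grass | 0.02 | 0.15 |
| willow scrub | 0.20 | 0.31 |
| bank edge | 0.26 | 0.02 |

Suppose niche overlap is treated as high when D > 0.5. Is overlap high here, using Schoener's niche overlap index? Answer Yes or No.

No

Σ|p₁ᵢ − p₂ᵢ| = 0.07 + 0.19 + 0.14 + 0.12 + 0.24 + 0.13 + 0.11 + 0.24 = 1.24
D = 1 − ½ × 1.24 = 1 − 0.620 = 0.3800
D = 0.3800 < 0.5 → No.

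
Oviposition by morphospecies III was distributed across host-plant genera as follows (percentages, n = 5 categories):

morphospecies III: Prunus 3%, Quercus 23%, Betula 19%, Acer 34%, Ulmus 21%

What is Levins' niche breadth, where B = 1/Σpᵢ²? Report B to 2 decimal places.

Convert percentages to proportions (divide by 100).
Σpᵢ² = 0.03² + 0.23² + 0.19² + 0.34² + 0.21² = 0.0009 + 0.0529 + 0.0361 + 0.1156 + 0.0441 = 0.2496
B = 1 / 0.2496 = 4.0064

4.01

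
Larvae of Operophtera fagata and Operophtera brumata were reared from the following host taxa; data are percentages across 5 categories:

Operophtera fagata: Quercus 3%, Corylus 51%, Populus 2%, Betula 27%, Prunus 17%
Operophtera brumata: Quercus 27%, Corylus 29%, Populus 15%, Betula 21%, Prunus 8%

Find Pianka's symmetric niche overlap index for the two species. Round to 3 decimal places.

0.793

Convert percentages to proportions (divide by 100).
Σ p₁ᵢp₂ᵢ = 0.0081 + 0.1479 + 0.0030 + 0.0567 + 0.0136 = 0.2293
Σp_1ᵢ² = 0.03² + 0.51² + 0.02² + 0.27² + 0.17² = 0.0009 + 0.2601 + 0.0004 + 0.0729 + 0.0289 = 0.3632
Σp_2ᵢ² = 0.27² + 0.29² + 0.15² + 0.21² + 0.08² = 0.0729 + 0.0841 + 0.0225 + 0.0441 + 0.0064 = 0.2300
O = 0.2293 / √(0.3632 × 0.2300) = 0.2293 / 0.289026 = 0.79335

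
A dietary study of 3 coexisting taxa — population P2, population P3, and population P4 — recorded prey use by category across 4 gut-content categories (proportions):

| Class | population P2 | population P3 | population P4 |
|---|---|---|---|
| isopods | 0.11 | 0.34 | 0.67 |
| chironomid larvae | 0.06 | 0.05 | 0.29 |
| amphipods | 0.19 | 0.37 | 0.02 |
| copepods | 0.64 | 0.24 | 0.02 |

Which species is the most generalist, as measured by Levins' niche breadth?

Σp_P2ᵢ² = 0.11² + 0.06² + 0.19² + 0.64² = 0.0121 + 0.0036 + 0.0361 + 0.4096 = 0.4614
B_P2 = 1 / 0.4614 = 2.1673
Σp_P3ᵢ² = 0.34² + 0.05² + 0.37² + 0.24² = 0.1156 + 0.0025 + 0.1369 + 0.0576 = 0.3126
B_P3 = 1 / 0.3126 = 3.1990
Σp_P4ᵢ² = 0.67² + 0.29² + 0.02² + 0.02² = 0.4489 + 0.0841 + 0.0004 + 0.0004 = 0.5338
B_P4 = 1 / 0.5338 = 1.8734
Highest B → broadest niche (most generalist): population P3 (B = 3.20).

population P3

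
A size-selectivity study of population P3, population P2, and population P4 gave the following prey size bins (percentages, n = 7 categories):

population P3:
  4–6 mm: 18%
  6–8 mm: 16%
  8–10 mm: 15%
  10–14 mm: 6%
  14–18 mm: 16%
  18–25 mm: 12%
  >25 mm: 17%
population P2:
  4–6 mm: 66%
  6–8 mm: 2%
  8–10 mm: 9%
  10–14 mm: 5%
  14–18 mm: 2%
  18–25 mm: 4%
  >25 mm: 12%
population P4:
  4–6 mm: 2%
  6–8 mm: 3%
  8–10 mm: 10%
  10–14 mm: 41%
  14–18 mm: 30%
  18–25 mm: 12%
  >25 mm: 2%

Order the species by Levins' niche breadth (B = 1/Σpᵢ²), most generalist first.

population P3 > population P4 > population P2

Convert percentages to proportions (divide by 100).
Σp_P3ᵢ² = 0.18² + 0.16² + 0.15² + 0.06² + 0.16² + 0.12² + 0.17² = 0.0324 + 0.0256 + 0.0225 + 0.0036 + 0.0256 + 0.0144 + 0.0289 = 0.1530
B_P3 = 1 / 0.1530 = 6.5359
Σp_P2ᵢ² = 0.66² + 0.02² + 0.09² + 0.05² + 0.02² + 0.04² + 0.12² = 0.4356 + 0.0004 + 0.0081 + 0.0025 + 0.0004 + 0.0016 + 0.0144 = 0.4630
B_P2 = 1 / 0.4630 = 2.1598
Σp_P4ᵢ² = 0.02² + 0.03² + 0.10² + 0.41² + 0.30² + 0.12² + 0.02² = 0.0004 + 0.0009 + 0.0100 + 0.1681 + 0.0900 + 0.0144 + 0.0004 = 0.2842
B_P4 = 1 / 0.2842 = 3.5186
Ranking by B (broadest → narrowest): population P3 (6.54) > population P4 (3.52) > population P2 (2.16)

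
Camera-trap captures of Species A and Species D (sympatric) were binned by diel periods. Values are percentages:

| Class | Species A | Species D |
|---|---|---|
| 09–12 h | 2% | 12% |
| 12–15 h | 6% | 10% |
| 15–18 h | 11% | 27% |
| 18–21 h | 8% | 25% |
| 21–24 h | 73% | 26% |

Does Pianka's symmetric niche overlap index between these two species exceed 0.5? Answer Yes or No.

Convert percentages to proportions (divide by 100).
Σ p₁ᵢp₂ᵢ = 0.0024 + 0.0060 + 0.0297 + 0.0200 + 0.1898 = 0.2479
Σp_1ᵢ² = 0.02² + 0.06² + 0.11² + 0.08² + 0.73² = 0.0004 + 0.0036 + 0.0121 + 0.0064 + 0.5329 = 0.5554
Σp_2ᵢ² = 0.12² + 0.10² + 0.27² + 0.25² + 0.26² = 0.0144 + 0.0100 + 0.0729 + 0.0625 + 0.0676 = 0.2274
O = 0.2479 / √(0.5554 × 0.2274) = 0.2479 / 0.35538 = 0.6976
O = 0.6976 > 0.5 → Yes.

Yes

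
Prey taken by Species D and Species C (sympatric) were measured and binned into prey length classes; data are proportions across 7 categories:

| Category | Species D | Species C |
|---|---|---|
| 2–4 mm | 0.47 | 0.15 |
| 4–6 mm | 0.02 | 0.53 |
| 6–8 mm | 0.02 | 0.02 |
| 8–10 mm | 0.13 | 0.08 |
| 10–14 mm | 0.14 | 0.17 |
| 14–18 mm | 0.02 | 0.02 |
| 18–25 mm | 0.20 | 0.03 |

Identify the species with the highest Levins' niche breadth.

Species D

Σp_Dᵢ² = 0.47² + 0.02² + 0.02² + 0.13² + 0.14² + 0.02² + 0.20² = 0.2209 + 0.0004 + 0.0004 + 0.0169 + 0.0196 + 0.0004 + 0.0400 = 0.2986
B_D = 1 / 0.2986 = 3.3490
Σp_Cᵢ² = 0.15² + 0.53² + 0.02² + 0.08² + 0.17² + 0.02² + 0.03² = 0.0225 + 0.2809 + 0.0004 + 0.0064 + 0.0289 + 0.0004 + 0.0009 = 0.3404
B_C = 1 / 0.3404 = 2.9377
Highest B → broadest niche (most generalist): Species D (B = 3.35).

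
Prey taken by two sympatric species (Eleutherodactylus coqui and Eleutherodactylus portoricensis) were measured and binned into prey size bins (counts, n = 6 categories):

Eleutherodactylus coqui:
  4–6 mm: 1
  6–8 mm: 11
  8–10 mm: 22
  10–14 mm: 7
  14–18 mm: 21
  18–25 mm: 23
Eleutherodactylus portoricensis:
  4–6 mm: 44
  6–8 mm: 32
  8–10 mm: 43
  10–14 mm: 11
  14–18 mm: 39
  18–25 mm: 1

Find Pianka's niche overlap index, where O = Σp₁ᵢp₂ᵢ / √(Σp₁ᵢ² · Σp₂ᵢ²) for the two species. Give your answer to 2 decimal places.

0.70

Proportions for Eleutherodactylus coqui (n=85): 1/85=0.0118, 11/85=0.1294, 22/85=0.2588, 7/85=0.0824, 21/85=0.2471, 23/85=0.2706
Proportions for Eleutherodactylus portoricensis (n=170): 44/170=0.2588, 32/170=0.1882, 43/170=0.2529, 11/170=0.0647, 39/170=0.2294, 1/170=0.0059
Σ p₁ᵢp₂ᵢ = 0.003054 + 0.024353 + 0.065451 + 0.005331 + 0.056685 + 0.001597 = 0.156471
Σp_1ᵢ² = 0.0118² + 0.1294² + 0.2588² + 0.0824² + 0.2471² + 0.2706² = 0.000139 + 0.016744 + 0.066977 + 0.006790 + 0.061058 + 0.073224 = 0.224932
Σp_2ᵢ² = 0.2588² + 0.1882² + 0.2529² + 0.0647² + 0.2294² + 0.0059² = 0.066977 + 0.035419 + 0.063958 + 0.004186 + 0.052624 + 0.000035 = 0.223199
O = 0.156471 / √(0.224932 × 0.223199) = 0.156471 / 0.2240638 = 0.6983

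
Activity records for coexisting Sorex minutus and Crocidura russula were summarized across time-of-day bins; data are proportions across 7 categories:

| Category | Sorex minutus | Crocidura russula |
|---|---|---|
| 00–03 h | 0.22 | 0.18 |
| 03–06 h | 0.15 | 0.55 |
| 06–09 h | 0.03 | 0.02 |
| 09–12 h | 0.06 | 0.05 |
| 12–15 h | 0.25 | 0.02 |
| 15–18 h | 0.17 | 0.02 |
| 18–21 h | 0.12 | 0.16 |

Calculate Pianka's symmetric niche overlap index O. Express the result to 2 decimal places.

0.60

Σ p₁ᵢp₂ᵢ = 0.0396 + 0.0825 + 0.0006 + 0.0030 + 0.0050 + 0.0034 + 0.0192 = 0.1533
Σp_1ᵢ² = 0.22² + 0.15² + 0.03² + 0.06² + 0.25² + 0.17² + 0.12² = 0.0484 + 0.0225 + 0.0009 + 0.0036 + 0.0625 + 0.0289 + 0.0144 = 0.1812
Σp_2ᵢ² = 0.18² + 0.55² + 0.02² + 0.05² + 0.02² + 0.02² + 0.16² = 0.0324 + 0.3025 + 0.0004 + 0.0025 + 0.0004 + 0.0004 + 0.0256 = 0.3642
O = 0.1533 / √(0.1812 × 0.3642) = 0.1533 / 0.25689 = 0.5968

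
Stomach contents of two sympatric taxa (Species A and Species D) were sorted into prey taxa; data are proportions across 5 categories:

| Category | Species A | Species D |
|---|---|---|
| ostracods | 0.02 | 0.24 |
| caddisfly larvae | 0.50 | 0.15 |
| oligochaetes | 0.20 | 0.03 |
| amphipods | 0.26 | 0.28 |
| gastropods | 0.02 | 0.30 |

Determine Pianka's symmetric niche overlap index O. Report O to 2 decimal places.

0.55

Σ p₁ᵢp₂ᵢ = 0.0048 + 0.0750 + 0.0060 + 0.0728 + 0.0060 = 0.1646
Σp_1ᵢ² = 0.02² + 0.50² + 0.20² + 0.26² + 0.02² = 0.0004 + 0.2500 + 0.0400 + 0.0676 + 0.0004 = 0.3584
Σp_2ᵢ² = 0.24² + 0.15² + 0.03² + 0.28² + 0.30² = 0.0576 + 0.0225 + 0.0009 + 0.0784 + 0.0900 = 0.2494
O = 0.1646 / √(0.3584 × 0.2494) = 0.1646 / 0.29897 = 0.5506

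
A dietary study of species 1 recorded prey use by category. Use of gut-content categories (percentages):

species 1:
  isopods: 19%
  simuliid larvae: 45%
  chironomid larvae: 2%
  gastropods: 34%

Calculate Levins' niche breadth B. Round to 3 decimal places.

Convert percentages to proportions (divide by 100).
Σpᵢ² = 0.19² + 0.45² + 0.02² + 0.34² = 0.0361 + 0.2025 + 0.0004 + 0.1156 = 0.3546
B = 1 / 0.3546 = 2.82008

2.820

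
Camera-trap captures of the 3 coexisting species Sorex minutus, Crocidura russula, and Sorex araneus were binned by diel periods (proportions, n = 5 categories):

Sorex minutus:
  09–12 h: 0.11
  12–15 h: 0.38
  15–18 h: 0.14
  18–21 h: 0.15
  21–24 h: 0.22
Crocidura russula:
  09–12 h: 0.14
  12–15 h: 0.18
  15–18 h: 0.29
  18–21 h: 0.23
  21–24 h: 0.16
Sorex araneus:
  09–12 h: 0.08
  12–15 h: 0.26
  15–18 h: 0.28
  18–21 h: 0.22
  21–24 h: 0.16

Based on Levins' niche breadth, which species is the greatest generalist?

Σp_minuᵢ² = 0.11² + 0.38² + 0.14² + 0.15² + 0.22² = 0.0121 + 0.1444 + 0.0196 + 0.0225 + 0.0484 = 0.2470
B_minu = 1 / 0.2470 = 4.0486
Σp_russᵢ² = 0.14² + 0.18² + 0.29² + 0.23² + 0.16² = 0.0196 + 0.0324 + 0.0841 + 0.0529 + 0.0256 = 0.2146
B_russ = 1 / 0.2146 = 4.6598
Σp_aranᵢ² = 0.08² + 0.26² + 0.28² + 0.22² + 0.16² = 0.0064 + 0.0676 + 0.0784 + 0.0484 + 0.0256 = 0.2264
B_aran = 1 / 0.2264 = 4.4170
Highest B → broadest niche (most generalist): Crocidura russula (B = 4.66).

Crocidura russula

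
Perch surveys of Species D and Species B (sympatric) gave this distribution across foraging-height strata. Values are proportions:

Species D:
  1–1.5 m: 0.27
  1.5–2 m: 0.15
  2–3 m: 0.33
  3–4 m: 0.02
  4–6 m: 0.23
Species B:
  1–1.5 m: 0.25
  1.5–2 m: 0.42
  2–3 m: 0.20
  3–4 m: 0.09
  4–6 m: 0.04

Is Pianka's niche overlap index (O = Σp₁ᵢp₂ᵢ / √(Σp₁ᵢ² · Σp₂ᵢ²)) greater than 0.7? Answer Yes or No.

Σ p₁ᵢp₂ᵢ = 0.0675 + 0.0630 + 0.0660 + 0.0018 + 0.0092 = 0.2075
Σp_1ᵢ² = 0.27² + 0.15² + 0.33² + 0.02² + 0.23² = 0.0729 + 0.0225 + 0.1089 + 0.0004 + 0.0529 = 0.2576
Σp_2ᵢ² = 0.25² + 0.42² + 0.20² + 0.09² + 0.04² = 0.0625 + 0.1764 + 0.0400 + 0.0081 + 0.0016 = 0.2886
O = 0.2075 / √(0.2576 × 0.2886) = 0.2075 / 0.27266 = 0.7610
O = 0.7610 > 0.7 → Yes.

Yes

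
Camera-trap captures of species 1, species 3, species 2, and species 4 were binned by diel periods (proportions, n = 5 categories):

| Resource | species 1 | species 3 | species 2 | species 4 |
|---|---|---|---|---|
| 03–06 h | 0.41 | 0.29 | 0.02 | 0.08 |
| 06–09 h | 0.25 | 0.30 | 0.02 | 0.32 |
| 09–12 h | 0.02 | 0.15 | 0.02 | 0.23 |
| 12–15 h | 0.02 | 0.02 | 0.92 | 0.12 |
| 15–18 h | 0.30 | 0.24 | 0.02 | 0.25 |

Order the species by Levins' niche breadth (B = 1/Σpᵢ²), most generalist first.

species 4 > species 3 > species 1 > species 2

Σp_1ᵢ² = 0.41² + 0.25² + 0.02² + 0.02² + 0.30² = 0.1681 + 0.0625 + 0.0004 + 0.0004 + 0.0900 = 0.3214
B_1 = 1 / 0.3214 = 3.1114
Σp_3ᵢ² = 0.29² + 0.30² + 0.15² + 0.02² + 0.24² = 0.0841 + 0.0900 + 0.0225 + 0.0004 + 0.0576 = 0.2546
B_3 = 1 / 0.2546 = 3.9277
Σp_2ᵢ² = 0.02² + 0.02² + 0.02² + 0.92² + 0.02² = 0.0004 + 0.0004 + 0.0004 + 0.8464 + 0.0004 = 0.8480
B_2 = 1 / 0.8480 = 1.1792
Σp_4ᵢ² = 0.08² + 0.32² + 0.23² + 0.12² + 0.25² = 0.0064 + 0.1024 + 0.0529 + 0.0144 + 0.0625 = 0.2386
B_4 = 1 / 0.2386 = 4.1911
Ranking by B (broadest → narrowest): species 4 (4.19) > species 3 (3.93) > species 1 (3.11) > species 2 (1.18)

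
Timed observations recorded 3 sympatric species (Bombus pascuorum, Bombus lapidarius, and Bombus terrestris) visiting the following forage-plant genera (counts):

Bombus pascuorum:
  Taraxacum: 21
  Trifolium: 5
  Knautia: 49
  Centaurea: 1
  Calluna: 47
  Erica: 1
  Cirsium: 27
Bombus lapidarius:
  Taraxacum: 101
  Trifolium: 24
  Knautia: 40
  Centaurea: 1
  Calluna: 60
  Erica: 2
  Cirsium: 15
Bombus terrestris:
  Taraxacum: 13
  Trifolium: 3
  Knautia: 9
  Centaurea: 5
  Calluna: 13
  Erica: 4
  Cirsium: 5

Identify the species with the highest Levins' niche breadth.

Bombus terrestris

Proportions for Bombus pascuorum (n=151): 21/151=0.1391, 5/151=0.0331, 49/151=0.3245, 1/151=0.0066, 47/151=0.3113, 1/151=0.0066, 27/151=0.1788
Proportions for Bombus lapidarius (n=243): 101/243=0.4156, 24/243=0.0988, 40/243=0.1646, 1/243=0.0041, 60/243=0.2469, 2/243=0.0082, 15/243=0.0617
Proportions for Bombus terrestris (n=52): 13/52=0.2500, 3/52=0.0577, 9/52=0.1731, 5/52=0.0962, 13/52=0.2500, 4/52=0.0769, 5/52=0.0962
Σp_pascᵢ² = 0.1391² + 0.0331² + 0.3245² + 0.0066² + 0.3113² + 0.0066² + 0.1788² = 0.019349 + 0.001096 + 0.105300 + 0.000044 + 0.096908 + 0.000044 + 0.031969 = 0.254710
B_pasc = 1 / 0.254710 = 3.9260
Σp_lapiᵢ² = 0.4156² + 0.0988² + 0.1646² + 0.0041² + 0.2469² + 0.0082² + 0.0617² = 0.172723 + 0.009761 + 0.027093 + 0.000017 + 0.060960 + 0.000067 + 0.003807 = 0.274428
B_lapi = 1 / 0.274428 = 3.6439
Σp_terrᵢ² = 0.2500² + 0.0577² + 0.1731² + 0.0962² + 0.2500² + 0.0769² + 0.0962² = 0.062500 + 0.003329 + 0.029964 + 0.009254 + 0.062500 + 0.005914 + 0.009254 = 0.182715
B_terr = 1 / 0.182715 = 5.4730
Highest B → broadest niche (most generalist): Bombus terrestris (B = 5.47).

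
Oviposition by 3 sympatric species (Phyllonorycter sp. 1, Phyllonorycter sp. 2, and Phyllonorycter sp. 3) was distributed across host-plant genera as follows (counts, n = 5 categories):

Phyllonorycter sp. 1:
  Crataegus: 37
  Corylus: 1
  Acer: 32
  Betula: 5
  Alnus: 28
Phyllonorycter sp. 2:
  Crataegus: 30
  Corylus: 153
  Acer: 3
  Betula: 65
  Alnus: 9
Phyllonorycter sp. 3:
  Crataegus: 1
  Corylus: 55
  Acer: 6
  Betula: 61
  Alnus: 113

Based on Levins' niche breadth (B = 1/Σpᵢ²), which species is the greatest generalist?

Phyllonorycter sp. 1

Proportions for Phyllonorycter sp. 1 (n=103): 37/103=0.3592, 1/103=0.0097, 32/103=0.3107, 5/103=0.0485, 28/103=0.2718
Proportions for Phyllonorycter sp. 2 (n=260): 30/260=0.1154, 153/260=0.5885, 3/260=0.0115, 65/260=0.2500, 9/260=0.0346
Proportions for Phyllonorycter sp. 3 (n=236): 1/236=0.0042, 55/236=0.2331, 6/236=0.0254, 61/236=0.2585, 113/236=0.4788
Σp_1ᵢ² = 0.3592² + 0.0097² + 0.3107² + 0.0485² + 0.2718² = 0.129025 + 0.000094 + 0.096534 + 0.002352 + 0.073875 = 0.301880
B_1 = 1 / 0.301880 = 3.3126
Σp_2ᵢ² = 0.1154² + 0.5885² + 0.0115² + 0.2500² + 0.0346² = 0.013317 + 0.346332 + 0.000132 + 0.062500 + 0.001197 = 0.423478
B_2 = 1 / 0.423478 = 2.3614
Σp_3ᵢ² = 0.0042² + 0.2331² + 0.0254² + 0.2585² + 0.4788² = 0.000018 + 0.054336 + 0.000645 + 0.066822 + 0.229249 = 0.351070
B_3 = 1 / 0.351070 = 2.8484
Highest B → broadest niche (most generalist): Phyllonorycter sp. 1 (B = 3.31).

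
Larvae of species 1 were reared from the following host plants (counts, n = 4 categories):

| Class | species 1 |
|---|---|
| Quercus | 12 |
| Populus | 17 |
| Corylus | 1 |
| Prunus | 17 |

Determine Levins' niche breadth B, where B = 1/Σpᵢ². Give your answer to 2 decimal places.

3.06

Proportions for species 1 (n=47): 12/47=0.2553, 17/47=0.3617, 1/47=0.0213, 17/47=0.3617
Σpᵢ² = 0.2553² + 0.3617² + 0.0213² + 0.3617² = 0.065178 + 0.130827 + 0.000454 + 0.130827 = 0.327286
B = 1 / 0.327286 = 3.0554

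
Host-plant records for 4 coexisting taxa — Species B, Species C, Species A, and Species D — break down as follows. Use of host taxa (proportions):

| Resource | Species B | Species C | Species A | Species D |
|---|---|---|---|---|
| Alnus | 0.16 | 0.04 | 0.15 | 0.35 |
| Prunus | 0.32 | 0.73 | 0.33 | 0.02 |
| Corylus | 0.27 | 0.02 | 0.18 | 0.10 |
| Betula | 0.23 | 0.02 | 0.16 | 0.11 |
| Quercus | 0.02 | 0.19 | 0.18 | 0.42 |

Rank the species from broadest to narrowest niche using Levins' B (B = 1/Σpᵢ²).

Σp_Bᵢ² = 0.16² + 0.32² + 0.27² + 0.23² + 0.02² = 0.0256 + 0.1024 + 0.0729 + 0.0529 + 0.0004 = 0.2542
B_B = 1 / 0.2542 = 3.9339
Σp_Cᵢ² = 0.04² + 0.73² + 0.02² + 0.02² + 0.19² = 0.0016 + 0.5329 + 0.0004 + 0.0004 + 0.0361 = 0.5714
B_C = 1 / 0.5714 = 1.7501
Σp_Aᵢ² = 0.15² + 0.33² + 0.18² + 0.16² + 0.18² = 0.0225 + 0.1089 + 0.0324 + 0.0256 + 0.0324 = 0.2218
B_A = 1 / 0.2218 = 4.5086
Σp_Dᵢ² = 0.35² + 0.02² + 0.10² + 0.11² + 0.42² = 0.1225 + 0.0004 + 0.0100 + 0.0121 + 0.1764 = 0.3214
B_D = 1 / 0.3214 = 3.1114
Ranking by B (broadest → narrowest): Species A (4.51) > Species B (3.93) > Species D (3.11) > Species C (1.75)

Species A > Species B > Species D > Species C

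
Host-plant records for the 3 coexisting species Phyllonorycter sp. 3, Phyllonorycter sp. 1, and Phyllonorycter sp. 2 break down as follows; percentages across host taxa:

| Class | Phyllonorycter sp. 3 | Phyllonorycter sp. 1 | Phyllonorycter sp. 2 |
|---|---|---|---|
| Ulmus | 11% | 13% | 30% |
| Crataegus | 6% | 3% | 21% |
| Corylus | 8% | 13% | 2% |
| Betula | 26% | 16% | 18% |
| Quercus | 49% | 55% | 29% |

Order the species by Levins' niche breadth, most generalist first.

Convert percentages to proportions (divide by 100).
Σp_3ᵢ² = 0.11² + 0.06² + 0.08² + 0.26² + 0.49² = 0.0121 + 0.0036 + 0.0064 + 0.0676 + 0.2401 = 0.3298
B_3 = 1 / 0.3298 = 3.0321
Σp_1ᵢ² = 0.13² + 0.03² + 0.13² + 0.16² + 0.55² = 0.0169 + 0.0009 + 0.0169 + 0.0256 + 0.3025 = 0.3628
B_1 = 1 / 0.3628 = 2.7563
Σp_2ᵢ² = 0.30² + 0.21² + 0.02² + 0.18² + 0.29² = 0.0900 + 0.0441 + 0.0004 + 0.0324 + 0.0841 = 0.2510
B_2 = 1 / 0.2510 = 3.9841
Ranking by B (broadest → narrowest): Phyllonorycter sp. 2 (3.98) > Phyllonorycter sp. 3 (3.03) > Phyllonorycter sp. 1 (2.76)

Phyllonorycter sp. 2 > Phyllonorycter sp. 3 > Phyllonorycter sp. 1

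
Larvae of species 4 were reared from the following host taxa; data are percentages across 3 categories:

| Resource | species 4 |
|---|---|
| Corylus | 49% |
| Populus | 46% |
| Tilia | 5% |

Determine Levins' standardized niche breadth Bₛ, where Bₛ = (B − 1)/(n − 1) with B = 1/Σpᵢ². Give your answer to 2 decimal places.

Convert percentages to proportions (divide by 100).
Σpᵢ² = 0.49² + 0.46² + 0.05² = 0.2401 + 0.2116 + 0.0025 = 0.4542
B = 1 / 0.4542 = 2.2017
Bₛ = (B − 1)/(n − 1) = (2.2017 − 1)/(3 − 1) = 1.2017/2 = 0.6009

0.60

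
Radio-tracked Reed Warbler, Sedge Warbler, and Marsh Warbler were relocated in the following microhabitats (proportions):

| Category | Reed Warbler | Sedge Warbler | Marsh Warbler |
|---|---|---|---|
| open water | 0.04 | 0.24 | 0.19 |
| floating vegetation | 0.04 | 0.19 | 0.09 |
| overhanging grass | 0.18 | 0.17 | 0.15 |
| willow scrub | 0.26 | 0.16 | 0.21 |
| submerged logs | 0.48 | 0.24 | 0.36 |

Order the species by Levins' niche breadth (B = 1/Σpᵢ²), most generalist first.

Σp_Reedᵢ² = 0.04² + 0.04² + 0.18² + 0.26² + 0.48² = 0.0016 + 0.0016 + 0.0324 + 0.0676 + 0.2304 = 0.3336
B_Reed = 1 / 0.3336 = 2.9976
Σp_Sedgᵢ² = 0.24² + 0.19² + 0.17² + 0.16² + 0.24² = 0.0576 + 0.0361 + 0.0289 + 0.0256 + 0.0576 = 0.2058
B_Sedg = 1 / 0.2058 = 4.8591
Σp_Marsᵢ² = 0.19² + 0.09² + 0.15² + 0.21² + 0.36² = 0.0361 + 0.0081 + 0.0225 + 0.0441 + 0.1296 = 0.2404
B_Mars = 1 / 0.2404 = 4.1597
Ranking by B (broadest → narrowest): Sedge Warbler (4.86) > Marsh Warbler (4.16) > Reed Warbler (3.00)

Sedge Warbler > Marsh Warbler > Reed Warbler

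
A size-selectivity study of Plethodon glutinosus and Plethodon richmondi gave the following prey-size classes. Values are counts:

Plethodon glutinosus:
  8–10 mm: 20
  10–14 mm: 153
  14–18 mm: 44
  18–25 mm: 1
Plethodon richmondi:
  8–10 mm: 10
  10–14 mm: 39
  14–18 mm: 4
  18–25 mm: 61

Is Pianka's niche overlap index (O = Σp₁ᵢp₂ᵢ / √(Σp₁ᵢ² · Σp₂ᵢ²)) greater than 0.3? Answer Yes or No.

Proportions for Plethodon glutinosus (n=218): 20/218=0.0917, 153/218=0.7018, 44/218=0.2018, 1/218=0.0046
Proportions for Plethodon richmondi (n=114): 10/114=0.0877, 39/114=0.3421, 4/114=0.0351, 61/114=0.5351
Σ p₁ᵢp₂ᵢ = 0.008042 + 0.240086 + 0.007083 + 0.002461 = 0.257672
Σp_1ᵢ² = 0.0917² + 0.7018² + 0.2018² + 0.0046² = 0.008409 + 0.492523 + 0.040723 + 0.000021 = 0.541676
Σp_2ᵢ² = 0.0877² + 0.3421² + 0.0351² + 0.5351² = 0.007691 + 0.117032 + 0.001232 + 0.286332 = 0.412287
O = 0.257672 / √(0.541676 × 0.412287) = 0.257672 / 0.4725738 = 0.5453
O = 0.5453 > 0.3 → Yes.

Yes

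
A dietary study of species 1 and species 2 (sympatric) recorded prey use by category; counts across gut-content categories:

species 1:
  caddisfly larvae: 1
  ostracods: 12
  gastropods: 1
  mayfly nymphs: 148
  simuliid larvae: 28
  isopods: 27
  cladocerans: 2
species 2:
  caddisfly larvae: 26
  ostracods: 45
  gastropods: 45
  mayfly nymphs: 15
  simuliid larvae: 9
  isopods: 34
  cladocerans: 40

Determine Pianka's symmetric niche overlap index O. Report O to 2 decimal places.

Proportions for species 1 (n=219): 1/219=0.0046, 12/219=0.0548, 1/219=0.0046, 148/219=0.6758, 28/219=0.1279, 27/219=0.1233, 2/219=0.0091
Proportions for species 2 (n=214): 26/214=0.1215, 45/214=0.2103, 45/214=0.2103, 15/214=0.0701, 9/214=0.0421, 34/214=0.1589, 40/214=0.1869
Σ p₁ᵢp₂ᵢ = 0.000559 + 0.011524 + 0.000967 + 0.047374 + 0.005385 + 0.019592 + 0.001701 = 0.087102
Σp_1ᵢ² = 0.0046² + 0.0548² + 0.0046² + 0.6758² + 0.1279² + 0.1233² + 0.0091² = 0.000021 + 0.003003 + 0.000021 + 0.456706 + 0.016358 + 0.015203 + 0.000083 = 0.491395
Σp_2ᵢ² = 0.1215² + 0.2103² + 0.2103² + 0.0701² + 0.0421² + 0.1589² + 0.1869² = 0.014762 + 0.044226 + 0.044226 + 0.004914 + 0.001772 + 0.025249 + 0.034932 = 0.170081
O = 0.087102 / √(0.491395 × 0.170081) = 0.087102 / 0.2890968 = 0.3013

0.30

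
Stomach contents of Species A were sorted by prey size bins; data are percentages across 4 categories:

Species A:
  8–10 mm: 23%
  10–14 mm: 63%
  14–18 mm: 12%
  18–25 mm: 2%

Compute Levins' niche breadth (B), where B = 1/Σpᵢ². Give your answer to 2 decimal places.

Convert percentages to proportions (divide by 100).
Σpᵢ² = 0.23² + 0.63² + 0.12² + 0.02² = 0.0529 + 0.3969 + 0.0144 + 0.0004 = 0.4646
B = 1 / 0.4646 = 2.1524

2.15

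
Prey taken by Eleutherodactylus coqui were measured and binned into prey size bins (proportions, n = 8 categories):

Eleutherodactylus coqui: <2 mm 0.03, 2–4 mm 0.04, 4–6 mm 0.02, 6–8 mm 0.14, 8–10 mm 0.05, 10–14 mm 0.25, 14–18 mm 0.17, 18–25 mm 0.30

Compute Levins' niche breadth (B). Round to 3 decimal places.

4.845

Σpᵢ² = 0.03² + 0.04² + 0.02² + 0.14² + 0.05² + 0.25² + 0.17² + 0.30² = 0.0009 + 0.0016 + 0.0004 + 0.0196 + 0.0025 + 0.0625 + 0.0289 + 0.0900 = 0.2064
B = 1 / 0.2064 = 4.84496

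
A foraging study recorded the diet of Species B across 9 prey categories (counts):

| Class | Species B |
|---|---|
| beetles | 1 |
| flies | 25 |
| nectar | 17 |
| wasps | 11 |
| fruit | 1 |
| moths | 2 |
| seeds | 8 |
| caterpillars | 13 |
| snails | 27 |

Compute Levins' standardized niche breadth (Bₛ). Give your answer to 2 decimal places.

0.56

Proportions for Species B (n=105): 1/105=0.0095, 25/105=0.2381, 17/105=0.1619, 11/105=0.1048, 1/105=0.0095, 2/105=0.0190, 8/105=0.0762, 13/105=0.1238, 27/105=0.2571
Σpᵢ² = 0.0095² + 0.2381² + 0.1619² + 0.1048² + 0.0095² + 0.0190² + 0.0762² + 0.1238² + 0.2571² = 0.000090 + 0.056692 + 0.026212 + 0.010983 + 0.000090 + 0.000361 + 0.005806 + 0.015326 + 0.066100 = 0.181660
B = 1 / 0.181660 = 5.5048
Bₛ = (B − 1)/(n − 1) = (5.5048 − 1)/(9 − 1) = 4.5048/8 = 0.5631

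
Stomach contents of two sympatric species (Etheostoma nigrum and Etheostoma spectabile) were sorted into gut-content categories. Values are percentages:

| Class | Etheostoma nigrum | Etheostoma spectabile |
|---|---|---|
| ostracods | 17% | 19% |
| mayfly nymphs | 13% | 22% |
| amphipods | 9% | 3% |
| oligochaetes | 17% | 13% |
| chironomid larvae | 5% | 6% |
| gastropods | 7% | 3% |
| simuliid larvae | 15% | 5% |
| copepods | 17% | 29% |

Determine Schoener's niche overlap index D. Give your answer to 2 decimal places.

0.76

Convert percentages to proportions (divide by 100).
Σ|p₁ᵢ − p₂ᵢ| = 0.02 + 0.09 + 0.06 + 0.04 + 0.01 + 0.04 + 0.10 + 0.12 = 0.48
D = 1 − ½ × 0.48 = 1 − 0.240 = 0.7600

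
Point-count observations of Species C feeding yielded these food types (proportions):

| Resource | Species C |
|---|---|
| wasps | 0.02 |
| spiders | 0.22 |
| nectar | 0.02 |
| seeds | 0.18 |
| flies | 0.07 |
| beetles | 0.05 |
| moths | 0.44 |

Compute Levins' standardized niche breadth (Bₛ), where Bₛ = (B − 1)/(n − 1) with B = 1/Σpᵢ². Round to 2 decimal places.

Σpᵢ² = 0.02² + 0.22² + 0.02² + 0.18² + 0.07² + 0.05² + 0.44² = 0.0004 + 0.0484 + 0.0004 + 0.0324 + 0.0049 + 0.0025 + 0.1936 = 0.2826
B = 1 / 0.2826 = 3.5386
Bₛ = (B − 1)/(n − 1) = (3.5386 − 1)/(7 − 1) = 2.5386/6 = 0.4231

0.42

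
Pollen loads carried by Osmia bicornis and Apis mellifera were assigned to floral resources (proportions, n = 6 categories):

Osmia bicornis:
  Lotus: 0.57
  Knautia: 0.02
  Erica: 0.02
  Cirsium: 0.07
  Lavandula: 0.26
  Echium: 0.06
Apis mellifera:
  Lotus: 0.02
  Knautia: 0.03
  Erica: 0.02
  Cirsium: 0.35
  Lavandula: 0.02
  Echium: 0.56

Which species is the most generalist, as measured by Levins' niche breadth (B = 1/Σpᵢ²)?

Osmia bicornis

Σp_bicoᵢ² = 0.57² + 0.02² + 0.02² + 0.07² + 0.26² + 0.06² = 0.3249 + 0.0004 + 0.0004 + 0.0049 + 0.0676 + 0.0036 = 0.4018
B_bico = 1 / 0.4018 = 2.4888
Σp_mellᵢ² = 0.02² + 0.03² + 0.02² + 0.35² + 0.02² + 0.56² = 0.0004 + 0.0009 + 0.0004 + 0.1225 + 0.0004 + 0.3136 = 0.4382
B_mell = 1 / 0.4382 = 2.2821
Highest B → broadest niche (most generalist): Osmia bicornis (B = 2.49).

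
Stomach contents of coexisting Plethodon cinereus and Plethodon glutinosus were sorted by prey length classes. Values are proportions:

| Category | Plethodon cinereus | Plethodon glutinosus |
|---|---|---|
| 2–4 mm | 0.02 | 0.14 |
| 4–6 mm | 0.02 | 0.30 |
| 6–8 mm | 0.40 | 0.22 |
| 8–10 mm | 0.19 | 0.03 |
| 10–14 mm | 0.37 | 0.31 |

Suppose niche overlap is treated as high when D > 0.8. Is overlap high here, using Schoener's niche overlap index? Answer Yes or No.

Σ|p₁ᵢ − p₂ᵢ| = 0.12 + 0.28 + 0.18 + 0.16 + 0.06 = 0.80
D = 1 − ½ × 0.80 = 1 − 0.400 = 0.6000
D = 0.6000 < 0.8 → No.

No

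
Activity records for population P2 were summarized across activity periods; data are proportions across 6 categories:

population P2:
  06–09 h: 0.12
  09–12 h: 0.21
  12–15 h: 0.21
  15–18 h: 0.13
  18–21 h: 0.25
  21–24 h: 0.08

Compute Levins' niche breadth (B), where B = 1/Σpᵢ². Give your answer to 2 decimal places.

5.31

Σpᵢ² = 0.12² + 0.21² + 0.21² + 0.13² + 0.25² + 0.08² = 0.0144 + 0.0441 + 0.0441 + 0.0169 + 0.0625 + 0.0064 = 0.1884
B = 1 / 0.1884 = 5.3079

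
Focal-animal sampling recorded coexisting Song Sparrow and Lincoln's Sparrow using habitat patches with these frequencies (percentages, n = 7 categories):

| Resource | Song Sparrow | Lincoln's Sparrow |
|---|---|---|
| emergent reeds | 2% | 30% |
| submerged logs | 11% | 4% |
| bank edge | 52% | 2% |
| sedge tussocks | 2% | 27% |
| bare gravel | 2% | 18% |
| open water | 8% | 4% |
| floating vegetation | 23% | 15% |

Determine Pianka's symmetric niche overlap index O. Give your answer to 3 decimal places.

0.245

Convert percentages to proportions (divide by 100).
Σ p₁ᵢp₂ᵢ = 0.0060 + 0.0044 + 0.0104 + 0.0054 + 0.0036 + 0.0032 + 0.0345 = 0.0675
Σp_1ᵢ² = 0.02² + 0.11² + 0.52² + 0.02² + 0.02² + 0.08² + 0.23² = 0.0004 + 0.0121 + 0.2704 + 0.0004 + 0.0004 + 0.0064 + 0.0529 = 0.3430
Σp_2ᵢ² = 0.30² + 0.04² + 0.02² + 0.27² + 0.18² + 0.04² + 0.15² = 0.0900 + 0.0016 + 0.0004 + 0.0729 + 0.0324 + 0.0016 + 0.0225 = 0.2214
O = 0.0675 / √(0.3430 × 0.2214) = 0.0675 / 0.275572 = 0.24495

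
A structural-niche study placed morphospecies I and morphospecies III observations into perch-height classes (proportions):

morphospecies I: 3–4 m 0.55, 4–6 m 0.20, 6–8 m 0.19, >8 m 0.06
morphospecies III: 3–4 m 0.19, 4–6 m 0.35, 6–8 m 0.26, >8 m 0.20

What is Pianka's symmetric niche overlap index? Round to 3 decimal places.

Σ p₁ᵢp₂ᵢ = 0.1045 + 0.0700 + 0.0494 + 0.0120 = 0.2359
Σp_1ᵢ² = 0.55² + 0.20² + 0.19² + 0.06² = 0.3025 + 0.0400 + 0.0361 + 0.0036 = 0.3822
Σp_2ᵢ² = 0.19² + 0.35² + 0.26² + 0.20² = 0.0361 + 0.1225 + 0.0676 + 0.0400 = 0.2662
O = 0.2359 / √(0.3822 × 0.2662) = 0.2359 / 0.318970 = 0.73957

0.740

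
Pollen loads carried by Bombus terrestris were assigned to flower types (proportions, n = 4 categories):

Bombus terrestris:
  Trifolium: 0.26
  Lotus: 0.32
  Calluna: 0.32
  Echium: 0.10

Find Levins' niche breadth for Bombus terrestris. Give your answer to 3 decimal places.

3.541

Σpᵢ² = 0.26² + 0.32² + 0.32² + 0.10² = 0.0676 + 0.1024 + 0.1024 + 0.0100 = 0.2824
B = 1 / 0.2824 = 3.54108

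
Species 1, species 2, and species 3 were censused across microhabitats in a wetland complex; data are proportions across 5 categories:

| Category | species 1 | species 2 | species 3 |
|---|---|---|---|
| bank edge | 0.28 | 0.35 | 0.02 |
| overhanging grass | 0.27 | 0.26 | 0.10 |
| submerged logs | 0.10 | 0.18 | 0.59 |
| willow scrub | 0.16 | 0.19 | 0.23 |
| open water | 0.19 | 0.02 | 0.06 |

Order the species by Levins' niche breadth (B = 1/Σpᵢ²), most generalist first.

Σp_1ᵢ² = 0.28² + 0.27² + 0.10² + 0.16² + 0.19² = 0.0784 + 0.0729 + 0.0100 + 0.0256 + 0.0361 = 0.2230
B_1 = 1 / 0.2230 = 4.4843
Σp_2ᵢ² = 0.35² + 0.26² + 0.18² + 0.19² + 0.02² = 0.1225 + 0.0676 + 0.0324 + 0.0361 + 0.0004 = 0.2590
B_2 = 1 / 0.2590 = 3.8610
Σp_3ᵢ² = 0.02² + 0.10² + 0.59² + 0.23² + 0.06² = 0.0004 + 0.0100 + 0.3481 + 0.0529 + 0.0036 = 0.4150
B_3 = 1 / 0.4150 = 2.4096
Ranking by B (broadest → narrowest): species 1 (4.48) > species 2 (3.86) > species 3 (2.41)

species 1 > species 2 > species 3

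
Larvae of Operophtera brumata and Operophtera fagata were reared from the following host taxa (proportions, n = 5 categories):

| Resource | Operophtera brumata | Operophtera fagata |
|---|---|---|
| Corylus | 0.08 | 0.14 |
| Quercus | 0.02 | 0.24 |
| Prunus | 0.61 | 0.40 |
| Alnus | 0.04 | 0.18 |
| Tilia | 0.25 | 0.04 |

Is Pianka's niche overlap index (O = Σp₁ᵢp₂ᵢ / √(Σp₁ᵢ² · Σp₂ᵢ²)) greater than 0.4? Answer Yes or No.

Yes

Σ p₁ᵢp₂ᵢ = 0.0112 + 0.0048 + 0.2440 + 0.0072 + 0.0100 = 0.2772
Σp_1ᵢ² = 0.08² + 0.02² + 0.61² + 0.04² + 0.25² = 0.0064 + 0.0004 + 0.3721 + 0.0016 + 0.0625 = 0.4430
Σp_2ᵢ² = 0.14² + 0.24² + 0.40² + 0.18² + 0.04² = 0.0196 + 0.0576 + 0.1600 + 0.0324 + 0.0016 = 0.2712
O = 0.2772 / √(0.4430 × 0.2712) = 0.2772 / 0.34661 = 0.7997
O = 0.7997 > 0.4 → Yes.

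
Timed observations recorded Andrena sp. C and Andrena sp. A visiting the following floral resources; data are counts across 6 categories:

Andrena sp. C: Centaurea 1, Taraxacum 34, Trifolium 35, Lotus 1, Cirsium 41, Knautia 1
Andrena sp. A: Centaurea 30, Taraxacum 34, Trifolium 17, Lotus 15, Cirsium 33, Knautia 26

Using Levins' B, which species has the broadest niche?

Proportions for Andrena sp. C (n=113): 1/113=0.0088, 34/113=0.3009, 35/113=0.3097, 1/113=0.0088, 41/113=0.3628, 1/113=0.0088
Proportions for Andrena sp. A (n=155): 30/155=0.1935, 34/155=0.2194, 17/155=0.1097, 15/155=0.0968, 33/155=0.2129, 26/155=0.1677
Σp_Cᵢ² = 0.0088² + 0.3009² + 0.3097² + 0.0088² + 0.3628² + 0.0088² = 0.000077 + 0.090541 + 0.095914 + 0.000077 + 0.131624 + 0.000077 = 0.318310
B_C = 1 / 0.318310 = 3.1416
Σp_Aᵢ² = 0.1935² + 0.2194² + 0.1097² + 0.0968² + 0.2129² + 0.1677² = 0.037442 + 0.048136 + 0.012034 + 0.009370 + 0.045326 + 0.028123 = 0.180431
B_A = 1 / 0.180431 = 5.5423
Highest B → broadest niche (most generalist): Andrena sp. A (B = 5.54).

Andrena sp. A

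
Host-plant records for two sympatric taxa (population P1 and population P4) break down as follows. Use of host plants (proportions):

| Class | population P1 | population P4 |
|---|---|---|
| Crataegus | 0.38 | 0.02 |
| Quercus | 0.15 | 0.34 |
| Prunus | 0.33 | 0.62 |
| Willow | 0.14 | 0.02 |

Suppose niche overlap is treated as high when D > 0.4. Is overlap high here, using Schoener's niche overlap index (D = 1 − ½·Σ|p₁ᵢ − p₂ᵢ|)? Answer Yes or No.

Yes

Σ|p₁ᵢ − p₂ᵢ| = 0.36 + 0.19 + 0.29 + 0.12 = 0.96
D = 1 − ½ × 0.96 = 1 − 0.480 = 0.5200
D = 0.5200 > 0.4 → Yes.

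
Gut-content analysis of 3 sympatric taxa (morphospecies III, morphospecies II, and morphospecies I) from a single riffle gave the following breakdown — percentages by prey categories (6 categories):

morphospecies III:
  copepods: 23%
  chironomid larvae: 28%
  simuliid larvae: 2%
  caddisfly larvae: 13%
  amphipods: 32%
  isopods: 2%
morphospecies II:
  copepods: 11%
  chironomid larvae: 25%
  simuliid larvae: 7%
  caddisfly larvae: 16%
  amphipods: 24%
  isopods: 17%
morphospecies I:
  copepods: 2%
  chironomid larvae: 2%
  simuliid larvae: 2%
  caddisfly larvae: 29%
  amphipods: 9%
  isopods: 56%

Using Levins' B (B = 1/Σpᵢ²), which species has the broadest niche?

Convert percentages to proportions (divide by 100).
Σp_IIIᵢ² = 0.23² + 0.28² + 0.02² + 0.13² + 0.32² + 0.02² = 0.0529 + 0.0784 + 0.0004 + 0.0169 + 0.1024 + 0.0004 = 0.2514
B_III = 1 / 0.2514 = 3.9777
Σp_IIᵢ² = 0.11² + 0.25² + 0.07² + 0.16² + 0.24² + 0.17² = 0.0121 + 0.0625 + 0.0049 + 0.0256 + 0.0576 + 0.0289 = 0.1916
B_II = 1 / 0.1916 = 5.2192
Σp_Iᵢ² = 0.02² + 0.02² + 0.02² + 0.29² + 0.09² + 0.56² = 0.0004 + 0.0004 + 0.0004 + 0.0841 + 0.0081 + 0.3136 = 0.4070
B_I = 1 / 0.4070 = 2.4570
Highest B → broadest niche (most generalist): morphospecies II (B = 5.22).

morphospecies II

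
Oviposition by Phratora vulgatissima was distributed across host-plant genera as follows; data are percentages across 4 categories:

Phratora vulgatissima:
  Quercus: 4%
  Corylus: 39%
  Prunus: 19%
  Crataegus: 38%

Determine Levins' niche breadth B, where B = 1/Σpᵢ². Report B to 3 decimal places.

Convert percentages to proportions (divide by 100).
Σpᵢ² = 0.04² + 0.39² + 0.19² + 0.38² = 0.0016 + 0.1521 + 0.0361 + 0.1444 = 0.3342
B = 1 / 0.3342 = 2.99222

2.992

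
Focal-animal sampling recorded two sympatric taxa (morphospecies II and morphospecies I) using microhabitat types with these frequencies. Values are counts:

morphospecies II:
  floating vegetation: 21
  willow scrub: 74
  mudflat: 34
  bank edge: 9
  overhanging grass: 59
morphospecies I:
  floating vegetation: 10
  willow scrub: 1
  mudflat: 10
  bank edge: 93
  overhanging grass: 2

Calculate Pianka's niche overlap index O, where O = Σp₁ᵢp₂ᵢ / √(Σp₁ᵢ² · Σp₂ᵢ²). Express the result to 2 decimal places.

Proportions for morphospecies II (n=197): 21/197=0.1066, 74/197=0.3756, 34/197=0.1726, 9/197=0.0457, 59/197=0.2995
Proportions for morphospecies I (n=116): 10/116=0.0862, 1/116=0.0086, 10/116=0.0862, 93/116=0.8017, 2/116=0.0172
Σ p₁ᵢp₂ᵢ = 0.009189 + 0.003230 + 0.014878 + 0.036638 + 0.005151 = 0.069086
Σp_1ᵢ² = 0.1066² + 0.3756² + 0.1726² + 0.0457² + 0.2995² = 0.011364 + 0.141075 + 0.029791 + 0.002088 + 0.089700 = 0.274018
Σp_2ᵢ² = 0.0862² + 0.0086² + 0.0862² + 0.8017² + 0.0172² = 0.007430 + 0.000074 + 0.007430 + 0.642723 + 0.000296 = 0.657953
O = 0.069086 / √(0.274018 × 0.657953) = 0.069086 / 0.4246068 = 0.1627

0.16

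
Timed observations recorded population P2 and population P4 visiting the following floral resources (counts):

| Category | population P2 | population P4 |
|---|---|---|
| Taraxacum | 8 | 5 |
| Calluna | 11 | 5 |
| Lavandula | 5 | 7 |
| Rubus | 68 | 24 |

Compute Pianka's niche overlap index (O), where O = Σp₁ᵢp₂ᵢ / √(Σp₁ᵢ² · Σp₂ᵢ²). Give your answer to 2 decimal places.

Proportions for population P2 (n=92): 8/92=0.0870, 11/92=0.1196, 5/92=0.0543, 68/92=0.7391
Proportions for population P4 (n=41): 5/41=0.1220, 5/41=0.1220, 7/41=0.1707, 24/41=0.5854
Σ p₁ᵢp₂ᵢ = 0.010614 + 0.014591 + 0.009269 + 0.432669 = 0.467143
Σp_1ᵢ² = 0.0870² + 0.1196² + 0.0543² + 0.7391² = 0.007569 + 0.014304 + 0.002948 + 0.546269 = 0.571090
Σp_2ᵢ² = 0.1220² + 0.1220² + 0.1707² + 0.5854² = 0.014884 + 0.014884 + 0.029138 + 0.342693 = 0.401599
O = 0.467143 / √(0.571090 × 0.401599) = 0.467143 / 0.4789041 = 0.9754

0.98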